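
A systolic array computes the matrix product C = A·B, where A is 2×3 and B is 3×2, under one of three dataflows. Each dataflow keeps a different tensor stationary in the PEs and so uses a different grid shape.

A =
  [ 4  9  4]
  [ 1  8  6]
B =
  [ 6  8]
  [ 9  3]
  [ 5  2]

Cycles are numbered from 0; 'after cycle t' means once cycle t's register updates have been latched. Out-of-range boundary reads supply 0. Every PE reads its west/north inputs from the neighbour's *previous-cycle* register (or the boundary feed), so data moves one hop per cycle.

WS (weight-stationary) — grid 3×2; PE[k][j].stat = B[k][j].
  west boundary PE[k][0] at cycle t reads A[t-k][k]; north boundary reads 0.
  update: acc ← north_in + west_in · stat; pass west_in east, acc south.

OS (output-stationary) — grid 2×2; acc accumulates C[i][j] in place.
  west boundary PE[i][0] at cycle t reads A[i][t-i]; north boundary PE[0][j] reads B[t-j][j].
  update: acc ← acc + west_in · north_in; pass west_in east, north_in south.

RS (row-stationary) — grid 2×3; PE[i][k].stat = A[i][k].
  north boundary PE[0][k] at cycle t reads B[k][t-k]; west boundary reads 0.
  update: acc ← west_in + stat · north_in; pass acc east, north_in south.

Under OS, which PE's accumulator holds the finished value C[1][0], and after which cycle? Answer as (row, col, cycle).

(row, col, cycle) = (1, 0, 3)

OS — PE[1][0] is where C[1][0] collects:
  step 0 · PE1,0: acc=0; fwd→0 fwd↓0
  step 1 · PE1,0: acc=6; fwd→1 fwd↓6
  step 2 · PE1,0: acc=78; fwd→8 fwd↓9
  step 3 · PE1,0: acc=108; fwd→6 fwd↓5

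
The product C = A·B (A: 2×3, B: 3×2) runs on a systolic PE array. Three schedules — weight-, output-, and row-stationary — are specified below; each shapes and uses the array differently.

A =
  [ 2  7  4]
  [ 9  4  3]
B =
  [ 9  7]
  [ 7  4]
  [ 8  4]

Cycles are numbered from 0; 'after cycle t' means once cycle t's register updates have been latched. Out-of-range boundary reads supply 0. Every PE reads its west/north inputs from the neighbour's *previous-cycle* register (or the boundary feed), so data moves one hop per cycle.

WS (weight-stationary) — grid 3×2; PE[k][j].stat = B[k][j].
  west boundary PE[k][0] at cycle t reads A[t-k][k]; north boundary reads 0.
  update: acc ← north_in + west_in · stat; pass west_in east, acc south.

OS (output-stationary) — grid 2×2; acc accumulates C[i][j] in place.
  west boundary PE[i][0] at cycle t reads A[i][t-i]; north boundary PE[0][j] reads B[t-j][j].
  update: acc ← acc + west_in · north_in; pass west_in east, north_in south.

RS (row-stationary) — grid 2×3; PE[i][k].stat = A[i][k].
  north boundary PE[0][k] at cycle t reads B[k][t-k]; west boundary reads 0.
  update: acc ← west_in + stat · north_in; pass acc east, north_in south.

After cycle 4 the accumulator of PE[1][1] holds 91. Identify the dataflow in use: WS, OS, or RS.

dataflow = OS

WS (3×2 grid), PE[1][1]:
  cycle 0: PE[1][1] → acc 0, east 0, south 0
  cycle 1: PE[1][1] → acc 0, east 0, south 0
  cycle 2: PE[1][1] → acc 42, east 7, south 42
  cycle 3: PE[1][1] → acc 79, east 4, south 79
  cycle 4: PE[1][1] → acc 0, east 0, south 0
OS (2×2 grid), PE[1][1]:
  cycle 0: PE[1][1] → acc 0, east 0, south 0
  cycle 1: PE[1][1] → acc 0, east 0, south 0
  cycle 2: PE[1][1] → acc 63, east 9, south 7
  cycle 3: PE[1][1] → acc 79, east 4, south 4
  cycle 4: PE[1][1] → acc 91, east 3, south 4
RS (2×3 grid), PE[1][1]:
  cycle 0: PE[1][1] → acc 0, east 0, south 0
  cycle 1: PE[1][1] → acc 0, east 0, south 0
  cycle 2: PE[1][1] → acc 109, east 109, south 7
  cycle 3: PE[1][1] → acc 79, east 79, south 4
  cycle 4: PE[1][1] → acc 0, east 0, south 0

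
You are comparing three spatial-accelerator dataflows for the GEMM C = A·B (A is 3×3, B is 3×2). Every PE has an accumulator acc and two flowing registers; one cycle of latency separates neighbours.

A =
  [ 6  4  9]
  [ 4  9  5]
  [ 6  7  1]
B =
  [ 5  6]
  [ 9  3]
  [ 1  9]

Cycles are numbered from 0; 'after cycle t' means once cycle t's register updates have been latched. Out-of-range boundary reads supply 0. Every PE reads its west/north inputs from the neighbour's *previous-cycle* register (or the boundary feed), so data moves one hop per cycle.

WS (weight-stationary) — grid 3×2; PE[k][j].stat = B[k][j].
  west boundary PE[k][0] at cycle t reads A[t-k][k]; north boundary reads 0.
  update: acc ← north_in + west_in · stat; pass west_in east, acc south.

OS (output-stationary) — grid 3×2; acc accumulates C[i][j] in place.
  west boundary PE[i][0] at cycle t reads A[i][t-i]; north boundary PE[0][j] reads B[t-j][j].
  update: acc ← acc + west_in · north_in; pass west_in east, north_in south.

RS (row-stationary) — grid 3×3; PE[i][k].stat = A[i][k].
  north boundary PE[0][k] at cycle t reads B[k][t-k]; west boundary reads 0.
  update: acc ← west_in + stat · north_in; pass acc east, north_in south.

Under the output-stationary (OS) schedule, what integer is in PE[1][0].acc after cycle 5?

PE[1][0].acc = 106

OS on a 3×2 grid — tracing PE[1][0] and its feeders:
  step 0 · PE0,0: acc=30; fwd→6 fwd↓5
  step 0 · PE1,0: acc=0; fwd→0 fwd↓0
  step 1 · PE0,0: acc=66; fwd→4 fwd↓9
  step 1 · PE1,0: acc=20; fwd→4 fwd↓5
  step 2 · PE0,0: acc=75; fwd→9 fwd↓1
  step 2 · PE1,0: acc=101; fwd→9 fwd↓9
  step 3 · PE0,0: acc=75; fwd→0 fwd↓0
  step 3 · PE1,0: acc=106; fwd→5 fwd↓1
  step 4 · PE0,0: acc=75; fwd→0 fwd↓0
  step 4 · PE1,0: acc=106; fwd→0 fwd↓0
  step 5 · PE0,0: acc=75; fwd→0 fwd↓0
  step 5 · PE1,0: acc=106; fwd→0 fwd↓0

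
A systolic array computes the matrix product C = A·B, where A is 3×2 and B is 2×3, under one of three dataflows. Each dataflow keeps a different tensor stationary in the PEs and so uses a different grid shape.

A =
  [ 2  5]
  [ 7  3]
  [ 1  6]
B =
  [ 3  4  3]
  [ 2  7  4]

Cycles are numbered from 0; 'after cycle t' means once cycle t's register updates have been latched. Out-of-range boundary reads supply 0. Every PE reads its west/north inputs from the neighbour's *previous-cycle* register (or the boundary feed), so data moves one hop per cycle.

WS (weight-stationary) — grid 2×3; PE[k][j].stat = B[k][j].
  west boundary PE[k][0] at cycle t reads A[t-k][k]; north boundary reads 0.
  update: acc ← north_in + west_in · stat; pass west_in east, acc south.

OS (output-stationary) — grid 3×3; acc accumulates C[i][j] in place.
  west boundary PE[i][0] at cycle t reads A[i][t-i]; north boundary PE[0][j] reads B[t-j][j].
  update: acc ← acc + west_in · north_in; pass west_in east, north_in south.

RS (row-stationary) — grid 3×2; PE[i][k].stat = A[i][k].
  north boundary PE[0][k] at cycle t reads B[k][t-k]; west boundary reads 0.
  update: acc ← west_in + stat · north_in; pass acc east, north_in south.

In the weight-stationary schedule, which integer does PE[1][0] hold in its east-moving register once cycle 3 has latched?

register = 6

WS (2×3). Following PE[1][0] plus its west/north inputs:
  step 0 · PE0,0: acc=6; fwd→2 fwd↓6
  step 0 · PE1,0: acc=0; fwd→0 fwd↓0
  step 1 · PE0,0: acc=21; fwd→7 fwd↓21
  step 1 · PE1,0: acc=16; fwd→5 fwd↓16
  step 2 · PE0,0: acc=3; fwd→1 fwd↓3
  step 2 · PE1,0: acc=27; fwd→3 fwd↓27
  step 3 · PE0,0: acc=0; fwd→0 fwd↓0
  step 3 · PE1,0: acc=15; fwd→6 fwd↓15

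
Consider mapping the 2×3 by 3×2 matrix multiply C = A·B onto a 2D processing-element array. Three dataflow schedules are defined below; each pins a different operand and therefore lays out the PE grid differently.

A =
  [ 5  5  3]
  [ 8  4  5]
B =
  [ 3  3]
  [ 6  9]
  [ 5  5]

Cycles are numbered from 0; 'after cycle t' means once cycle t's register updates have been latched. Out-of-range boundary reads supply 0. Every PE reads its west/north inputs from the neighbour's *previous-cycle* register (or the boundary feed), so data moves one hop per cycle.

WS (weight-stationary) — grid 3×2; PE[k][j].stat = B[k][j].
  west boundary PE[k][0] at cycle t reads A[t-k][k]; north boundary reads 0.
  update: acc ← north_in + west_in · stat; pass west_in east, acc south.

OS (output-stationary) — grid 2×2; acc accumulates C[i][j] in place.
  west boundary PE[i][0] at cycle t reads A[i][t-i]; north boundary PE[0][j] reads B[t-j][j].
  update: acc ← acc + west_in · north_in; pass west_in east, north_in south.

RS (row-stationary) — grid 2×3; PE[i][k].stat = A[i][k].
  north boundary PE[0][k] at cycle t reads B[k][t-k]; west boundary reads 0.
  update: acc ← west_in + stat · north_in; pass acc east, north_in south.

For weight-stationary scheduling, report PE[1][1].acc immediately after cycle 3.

PE[1][1].acc = 60

WS (3×2). Following PE[1][1] plus its west/north inputs:
  [0] (0,1) acc=0 (h:0 v:0)
  [0] (1,0) acc=0 (h:0 v:0)
  [0] (1,1) acc=0 (h:0 v:0)
  [1] (0,1) acc=15 (h:5 v:15)
  [1] (1,0) acc=45 (h:5 v:45)
  [1] (1,1) acc=0 (h:0 v:0)
  [2] (0,1) acc=24 (h:8 v:24)
  [2] (1,0) acc=48 (h:4 v:48)
  [2] (1,1) acc=60 (h:5 v:60)
  [3] (0,1) acc=0 (h:0 v:0)
  [3] (1,0) acc=0 (h:0 v:0)
  [3] (1,1) acc=60 (h:4 v:60)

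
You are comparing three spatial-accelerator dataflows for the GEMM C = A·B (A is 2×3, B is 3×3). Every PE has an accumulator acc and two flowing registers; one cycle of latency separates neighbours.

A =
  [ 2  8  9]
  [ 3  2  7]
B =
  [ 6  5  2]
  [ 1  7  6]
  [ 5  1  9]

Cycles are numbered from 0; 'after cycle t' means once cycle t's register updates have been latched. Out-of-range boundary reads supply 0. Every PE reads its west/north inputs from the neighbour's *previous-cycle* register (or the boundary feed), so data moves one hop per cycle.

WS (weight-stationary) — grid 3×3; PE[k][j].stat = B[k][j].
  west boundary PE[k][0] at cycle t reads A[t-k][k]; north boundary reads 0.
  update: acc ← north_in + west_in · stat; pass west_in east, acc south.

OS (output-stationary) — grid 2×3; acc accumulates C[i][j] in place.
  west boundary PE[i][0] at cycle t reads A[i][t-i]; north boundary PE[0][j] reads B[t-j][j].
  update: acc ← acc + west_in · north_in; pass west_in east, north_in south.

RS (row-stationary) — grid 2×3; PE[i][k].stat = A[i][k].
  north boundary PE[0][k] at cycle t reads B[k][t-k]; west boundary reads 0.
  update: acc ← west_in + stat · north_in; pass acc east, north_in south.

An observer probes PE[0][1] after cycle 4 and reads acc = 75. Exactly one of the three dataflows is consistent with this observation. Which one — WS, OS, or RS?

— WS: 3×3; PE[0][1] trace:
  [0] (0,1) acc=0 (h:0 v:0)
  [1] (0,1) acc=10 (h:2 v:10)
  [2] (0,1) acc=15 (h:3 v:15)
  [3] (0,1) acc=0 (h:0 v:0)
  [4] (0,1) acc=0 (h:0 v:0)
— OS: 2×3; PE[0][1] trace:
  [0] (0,1) acc=0 (h:0 v:0)
  [1] (0,1) acc=10 (h:2 v:5)
  [2] (0,1) acc=66 (h:8 v:7)
  [3] (0,1) acc=75 (h:9 v:1)
  [4] (0,1) acc=75 (h:0 v:0)
— RS: 2×3; PE[0][1] trace:
  [0] (0,1) acc=0 (h:0 v:0)
  [1] (0,1) acc=20 (h:20 v:1)
  [2] (0,1) acc=66 (h:66 v:7)
  [3] (0,1) acc=52 (h:52 v:6)
  [4] (0,1) acc=0 (h:0 v:0)

dataflow = OS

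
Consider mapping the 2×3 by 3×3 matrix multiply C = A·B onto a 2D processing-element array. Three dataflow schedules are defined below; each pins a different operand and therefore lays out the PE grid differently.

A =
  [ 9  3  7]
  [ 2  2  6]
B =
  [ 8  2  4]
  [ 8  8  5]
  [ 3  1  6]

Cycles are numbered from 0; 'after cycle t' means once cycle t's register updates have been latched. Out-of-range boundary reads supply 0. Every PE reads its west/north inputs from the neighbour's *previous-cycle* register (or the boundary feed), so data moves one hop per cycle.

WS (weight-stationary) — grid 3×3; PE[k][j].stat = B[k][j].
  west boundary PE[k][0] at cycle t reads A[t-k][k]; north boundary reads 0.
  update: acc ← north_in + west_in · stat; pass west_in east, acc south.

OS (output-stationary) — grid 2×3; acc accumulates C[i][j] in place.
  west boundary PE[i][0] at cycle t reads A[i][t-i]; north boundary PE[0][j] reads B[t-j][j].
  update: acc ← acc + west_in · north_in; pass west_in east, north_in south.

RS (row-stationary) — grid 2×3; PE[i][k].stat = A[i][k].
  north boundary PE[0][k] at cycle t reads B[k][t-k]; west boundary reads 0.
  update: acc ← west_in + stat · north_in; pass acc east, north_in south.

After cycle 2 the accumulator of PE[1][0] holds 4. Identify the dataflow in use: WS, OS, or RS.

WS (3×3 grid), PE[1][0]:
  0: (1,0).acc=0  regs=<0,0>
  1: (1,0).acc=96  regs=<3,96>
  2: (1,0).acc=32  regs=<2,32>
OS (2×3 grid), PE[1][0]:
  0: (1,0).acc=0  regs=<0,0>
  1: (1,0).acc=16  regs=<2,8>
  2: (1,0).acc=32  regs=<2,8>
RS (2×3 grid), PE[1][0]:
  0: (1,0).acc=0  regs=<0,0>
  1: (1,0).acc=16  regs=<16,8>
  2: (1,0).acc=4  regs=<4,2>

dataflow = RS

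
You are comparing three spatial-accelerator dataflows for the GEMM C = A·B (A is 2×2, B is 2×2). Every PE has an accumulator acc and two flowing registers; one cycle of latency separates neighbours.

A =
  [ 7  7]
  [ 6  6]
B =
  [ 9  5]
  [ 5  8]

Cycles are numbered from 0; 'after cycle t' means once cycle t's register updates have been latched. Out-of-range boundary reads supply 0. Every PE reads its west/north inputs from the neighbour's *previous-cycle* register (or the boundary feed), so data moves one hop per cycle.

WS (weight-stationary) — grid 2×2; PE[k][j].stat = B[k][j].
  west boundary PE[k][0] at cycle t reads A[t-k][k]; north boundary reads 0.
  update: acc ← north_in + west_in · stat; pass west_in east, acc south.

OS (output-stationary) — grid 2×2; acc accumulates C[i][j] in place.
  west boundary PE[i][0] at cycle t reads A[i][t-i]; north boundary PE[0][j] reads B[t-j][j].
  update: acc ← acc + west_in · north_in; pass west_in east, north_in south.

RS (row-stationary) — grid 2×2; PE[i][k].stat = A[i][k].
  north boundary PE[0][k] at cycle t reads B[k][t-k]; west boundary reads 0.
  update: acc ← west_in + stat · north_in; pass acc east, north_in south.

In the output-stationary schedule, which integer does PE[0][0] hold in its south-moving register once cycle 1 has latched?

OS on a 2×2 grid — tracing PE[0][0] and its feeders:
  0: (0,0).acc=63  regs=<7,9>
  1: (0,0).acc=98  regs=<7,5>

register = 5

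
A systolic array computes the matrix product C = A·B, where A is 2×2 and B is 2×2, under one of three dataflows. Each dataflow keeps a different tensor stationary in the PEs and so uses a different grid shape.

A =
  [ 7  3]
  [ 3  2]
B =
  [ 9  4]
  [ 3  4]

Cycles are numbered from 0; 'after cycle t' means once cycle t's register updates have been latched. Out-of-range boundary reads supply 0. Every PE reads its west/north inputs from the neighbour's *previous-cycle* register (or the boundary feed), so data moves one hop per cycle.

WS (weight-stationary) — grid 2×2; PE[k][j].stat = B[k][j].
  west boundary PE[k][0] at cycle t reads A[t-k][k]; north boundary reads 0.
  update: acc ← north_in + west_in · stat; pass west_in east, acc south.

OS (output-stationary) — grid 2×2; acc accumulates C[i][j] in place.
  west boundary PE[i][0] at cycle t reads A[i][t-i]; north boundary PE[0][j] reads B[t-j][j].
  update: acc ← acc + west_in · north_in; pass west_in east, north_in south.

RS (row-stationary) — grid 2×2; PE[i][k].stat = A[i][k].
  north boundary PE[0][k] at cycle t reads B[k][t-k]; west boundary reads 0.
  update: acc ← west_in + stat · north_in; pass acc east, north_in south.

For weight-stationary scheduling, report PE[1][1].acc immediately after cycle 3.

WS (2×2). Following PE[1][1] plus its west/north inputs:
  @0  [0,1]  acc 0  |  →0  ↓0
  @0  [1,0]  acc 0  |  →0  ↓0
  @0  [1,1]  acc 0  |  →0  ↓0
  @1  [0,1]  acc 28  |  →7  ↓28
  @1  [1,0]  acc 72  |  →3  ↓72
  @1  [1,1]  acc 0  |  →0  ↓0
  @2  [0,1]  acc 12  |  →3  ↓12
  @2  [1,0]  acc 33  |  →2  ↓33
  @2  [1,1]  acc 40  |  →3  ↓40
  @3  [0,1]  acc 0  |  →0  ↓0
  @3  [1,0]  acc 0  |  →0  ↓0
  @3  [1,1]  acc 20  |  →2  ↓20

PE[1][1].acc = 20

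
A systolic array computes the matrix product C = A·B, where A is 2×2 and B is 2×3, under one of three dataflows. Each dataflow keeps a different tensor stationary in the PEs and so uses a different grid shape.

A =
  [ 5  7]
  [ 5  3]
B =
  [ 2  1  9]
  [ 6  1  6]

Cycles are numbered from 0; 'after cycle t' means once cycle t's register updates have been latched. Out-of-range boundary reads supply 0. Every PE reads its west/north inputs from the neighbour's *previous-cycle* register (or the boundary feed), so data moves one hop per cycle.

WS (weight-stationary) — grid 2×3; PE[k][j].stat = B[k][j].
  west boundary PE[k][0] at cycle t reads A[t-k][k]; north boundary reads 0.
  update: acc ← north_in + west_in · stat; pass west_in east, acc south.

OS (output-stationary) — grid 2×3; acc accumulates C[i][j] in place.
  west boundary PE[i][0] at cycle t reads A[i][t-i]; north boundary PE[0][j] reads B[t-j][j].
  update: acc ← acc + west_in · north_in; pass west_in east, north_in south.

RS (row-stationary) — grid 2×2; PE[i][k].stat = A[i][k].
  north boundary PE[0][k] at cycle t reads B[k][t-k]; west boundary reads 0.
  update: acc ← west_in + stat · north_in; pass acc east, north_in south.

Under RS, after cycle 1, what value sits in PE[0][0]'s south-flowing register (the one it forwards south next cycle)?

register = 1

RS 2×2: PE[0][0] cycle-by-cycle (with neighbour feeds):
  cycle 0: PE[0][0] → acc 10, east 10, south 2
  cycle 1: PE[0][0] → acc 5, east 5, south 1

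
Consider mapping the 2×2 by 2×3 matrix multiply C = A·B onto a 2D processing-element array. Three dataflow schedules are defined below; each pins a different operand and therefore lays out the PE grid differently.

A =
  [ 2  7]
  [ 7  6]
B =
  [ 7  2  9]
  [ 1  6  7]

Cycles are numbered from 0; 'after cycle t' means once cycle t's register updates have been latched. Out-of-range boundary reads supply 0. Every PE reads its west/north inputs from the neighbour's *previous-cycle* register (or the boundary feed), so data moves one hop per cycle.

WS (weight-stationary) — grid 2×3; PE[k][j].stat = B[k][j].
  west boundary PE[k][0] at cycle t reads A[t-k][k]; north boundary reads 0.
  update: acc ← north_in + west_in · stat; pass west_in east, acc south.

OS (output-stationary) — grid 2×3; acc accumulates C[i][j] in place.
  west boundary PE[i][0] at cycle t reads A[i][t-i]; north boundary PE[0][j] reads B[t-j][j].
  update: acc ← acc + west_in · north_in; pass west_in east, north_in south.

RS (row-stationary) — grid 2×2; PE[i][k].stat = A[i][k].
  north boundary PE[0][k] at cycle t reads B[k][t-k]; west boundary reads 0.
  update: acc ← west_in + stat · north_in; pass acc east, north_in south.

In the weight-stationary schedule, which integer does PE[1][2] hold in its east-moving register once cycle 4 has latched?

register = 6

Tracing WS — 2×3 array, target PE[1][2]:
  cycle 0: PE[0][2] → acc 0, east 0, south 0
  cycle 0: PE[1][1] → acc 0, east 0, south 0
  cycle 0: PE[1][2] → acc 0, east 0, south 0
  cycle 1: PE[0][2] → acc 0, east 0, south 0
  cycle 1: PE[1][1] → acc 0, east 0, south 0
  cycle 1: PE[1][2] → acc 0, east 0, south 0
  cycle 2: PE[0][2] → acc 18, east 2, south 18
  cycle 2: PE[1][1] → acc 46, east 7, south 46
  cycle 2: PE[1][2] → acc 0, east 0, south 0
  cycle 3: PE[0][2] → acc 63, east 7, south 63
  cycle 3: PE[1][1] → acc 50, east 6, south 50
  cycle 3: PE[1][2] → acc 67, east 7, south 67
  cycle 4: PE[0][2] → acc 0, east 0, south 0
  cycle 4: PE[1][1] → acc 0, east 0, south 0
  cycle 4: PE[1][2] → acc 105, east 6, south 105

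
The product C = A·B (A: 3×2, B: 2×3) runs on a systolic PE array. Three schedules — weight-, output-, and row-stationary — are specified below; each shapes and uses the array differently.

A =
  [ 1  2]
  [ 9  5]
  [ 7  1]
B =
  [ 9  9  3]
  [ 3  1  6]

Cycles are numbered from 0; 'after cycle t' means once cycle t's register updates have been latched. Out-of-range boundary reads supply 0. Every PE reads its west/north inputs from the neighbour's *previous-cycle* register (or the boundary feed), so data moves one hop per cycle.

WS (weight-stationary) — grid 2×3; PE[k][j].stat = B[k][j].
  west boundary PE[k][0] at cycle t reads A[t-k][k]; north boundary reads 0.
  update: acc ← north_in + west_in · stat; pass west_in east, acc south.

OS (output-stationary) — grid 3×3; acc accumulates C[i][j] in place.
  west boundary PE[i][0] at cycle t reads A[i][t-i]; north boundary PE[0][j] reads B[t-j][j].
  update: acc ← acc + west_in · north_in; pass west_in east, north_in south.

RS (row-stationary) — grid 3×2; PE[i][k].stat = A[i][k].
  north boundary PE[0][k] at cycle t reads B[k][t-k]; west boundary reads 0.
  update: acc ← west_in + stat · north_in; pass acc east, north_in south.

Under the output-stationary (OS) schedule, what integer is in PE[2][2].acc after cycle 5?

PE[2][2].acc = 27

Tracing OS — 3×3 array, target PE[2][2]:
  [0] (1,2) acc=0 (h:0 v:0)
  [0] (2,1) acc=0 (h:0 v:0)
  [0] (2,2) acc=0 (h:0 v:0)
  [1] (1,2) acc=0 (h:0 v:0)
  [1] (2,1) acc=0 (h:0 v:0)
  [1] (2,2) acc=0 (h:0 v:0)
  [2] (1,2) acc=0 (h:0 v:0)
  [2] (2,1) acc=0 (h:0 v:0)
  [2] (2,2) acc=0 (h:0 v:0)
  [3] (1,2) acc=27 (h:9 v:3)
  [3] (2,1) acc=63 (h:7 v:9)
  [3] (2,2) acc=0 (h:0 v:0)
  [4] (1,2) acc=57 (h:5 v:6)
  [4] (2,1) acc=64 (h:1 v:1)
  [4] (2,2) acc=21 (h:7 v:3)
  [5] (1,2) acc=57 (h:0 v:0)
  [5] (2,1) acc=64 (h:0 v:0)
  [5] (2,2) acc=27 (h:1 v:6)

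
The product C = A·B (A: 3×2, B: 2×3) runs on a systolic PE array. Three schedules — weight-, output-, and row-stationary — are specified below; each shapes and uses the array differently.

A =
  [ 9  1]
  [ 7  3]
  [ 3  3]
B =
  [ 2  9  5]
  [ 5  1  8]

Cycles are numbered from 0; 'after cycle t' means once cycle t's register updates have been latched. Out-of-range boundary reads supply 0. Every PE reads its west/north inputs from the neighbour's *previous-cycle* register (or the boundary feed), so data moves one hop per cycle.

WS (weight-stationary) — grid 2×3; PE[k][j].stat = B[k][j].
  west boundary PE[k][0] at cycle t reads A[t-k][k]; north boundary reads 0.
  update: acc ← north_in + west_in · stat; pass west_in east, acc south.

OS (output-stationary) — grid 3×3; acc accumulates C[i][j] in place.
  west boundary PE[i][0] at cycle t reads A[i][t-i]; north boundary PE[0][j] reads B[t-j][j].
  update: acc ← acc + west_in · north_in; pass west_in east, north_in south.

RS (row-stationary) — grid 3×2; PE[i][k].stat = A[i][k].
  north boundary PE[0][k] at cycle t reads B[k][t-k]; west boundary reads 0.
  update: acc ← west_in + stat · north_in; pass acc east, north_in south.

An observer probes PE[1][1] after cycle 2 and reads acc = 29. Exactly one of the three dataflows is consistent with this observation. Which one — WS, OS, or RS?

dataflow = RS

WS (2×3 grid), PE[1][1]:
  cycle 0: PE[1][1] → acc 0, east 0, south 0
  cycle 1: PE[1][1] → acc 0, east 0, south 0
  cycle 2: PE[1][1] → acc 82, east 1, south 82
OS (3×3 grid), PE[1][1]:
  cycle 0: PE[1][1] → acc 0, east 0, south 0
  cycle 1: PE[1][1] → acc 0, east 0, south 0
  cycle 2: PE[1][1] → acc 63, east 7, south 9
RS (3×2 grid), PE[1][1]:
  cycle 0: PE[1][1] → acc 0, east 0, south 0
  cycle 1: PE[1][1] → acc 0, east 0, south 0
  cycle 2: PE[1][1] → acc 29, east 29, south 5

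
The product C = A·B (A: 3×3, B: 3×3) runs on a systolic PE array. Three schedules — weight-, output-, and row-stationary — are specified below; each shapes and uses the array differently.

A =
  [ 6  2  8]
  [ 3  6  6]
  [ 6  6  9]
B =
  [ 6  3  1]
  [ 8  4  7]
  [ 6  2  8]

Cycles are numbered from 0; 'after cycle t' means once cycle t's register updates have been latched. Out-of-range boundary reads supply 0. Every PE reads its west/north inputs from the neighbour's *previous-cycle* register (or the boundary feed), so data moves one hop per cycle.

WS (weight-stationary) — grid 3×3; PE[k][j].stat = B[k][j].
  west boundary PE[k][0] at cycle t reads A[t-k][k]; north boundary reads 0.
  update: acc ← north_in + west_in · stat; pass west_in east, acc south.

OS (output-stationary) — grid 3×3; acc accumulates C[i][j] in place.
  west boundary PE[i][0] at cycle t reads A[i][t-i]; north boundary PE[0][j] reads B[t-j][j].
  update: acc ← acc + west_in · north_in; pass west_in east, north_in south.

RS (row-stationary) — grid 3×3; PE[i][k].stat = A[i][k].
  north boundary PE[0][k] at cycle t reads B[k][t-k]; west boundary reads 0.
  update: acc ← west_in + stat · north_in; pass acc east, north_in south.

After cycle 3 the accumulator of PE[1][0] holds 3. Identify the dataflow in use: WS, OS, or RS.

— WS: 3×3; PE[1][0] trace:
  t=0 PE[1][0]: acc=0 h=0 v=0
  t=1 PE[1][0]: acc=52 h=2 v=52
  t=2 PE[1][0]: acc=66 h=6 v=66
  t=3 PE[1][0]: acc=84 h=6 v=84
— OS: 3×3; PE[1][0] trace:
  t=0 PE[1][0]: acc=0 h=0 v=0
  t=1 PE[1][0]: acc=18 h=3 v=6
  t=2 PE[1][0]: acc=66 h=6 v=8
  t=3 PE[1][0]: acc=102 h=6 v=6
— RS: 3×3; PE[1][0] trace:
  t=0 PE[1][0]: acc=0 h=0 v=0
  t=1 PE[1][0]: acc=18 h=18 v=6
  t=2 PE[1][0]: acc=9 h=9 v=3
  t=3 PE[1][0]: acc=3 h=3 v=1

dataflow = RS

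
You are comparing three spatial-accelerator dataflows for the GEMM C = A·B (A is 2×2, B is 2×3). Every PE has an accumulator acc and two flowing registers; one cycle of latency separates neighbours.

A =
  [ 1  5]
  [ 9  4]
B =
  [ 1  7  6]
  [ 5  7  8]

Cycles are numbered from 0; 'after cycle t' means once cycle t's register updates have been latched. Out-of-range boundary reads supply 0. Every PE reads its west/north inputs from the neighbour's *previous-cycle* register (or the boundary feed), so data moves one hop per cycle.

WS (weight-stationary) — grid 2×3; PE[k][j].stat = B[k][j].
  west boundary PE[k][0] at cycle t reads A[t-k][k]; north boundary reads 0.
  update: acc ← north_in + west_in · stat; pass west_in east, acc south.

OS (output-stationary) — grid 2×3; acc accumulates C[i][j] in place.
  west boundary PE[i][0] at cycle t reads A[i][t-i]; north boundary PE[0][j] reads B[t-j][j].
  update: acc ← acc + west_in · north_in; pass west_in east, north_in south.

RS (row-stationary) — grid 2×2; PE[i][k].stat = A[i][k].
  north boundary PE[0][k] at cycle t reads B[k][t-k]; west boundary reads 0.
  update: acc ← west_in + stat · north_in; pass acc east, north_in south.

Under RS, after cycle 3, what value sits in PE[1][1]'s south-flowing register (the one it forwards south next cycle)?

register = 7

RS on a 2×2 grid — tracing PE[1][1] and its feeders:
  t=0 PE[0][1]: acc=0 h=0 v=0
  t=0 PE[1][0]: acc=0 h=0 v=0
  t=0 PE[1][1]: acc=0 h=0 v=0
  t=1 PE[0][1]: acc=26 h=26 v=5
  t=1 PE[1][0]: acc=9 h=9 v=1
  t=1 PE[1][1]: acc=0 h=0 v=0
  t=2 PE[0][1]: acc=42 h=42 v=7
  t=2 PE[1][0]: acc=63 h=63 v=7
  t=2 PE[1][1]: acc=29 h=29 v=5
  t=3 PE[0][1]: acc=46 h=46 v=8
  t=3 PE[1][0]: acc=54 h=54 v=6
  t=3 PE[1][1]: acc=91 h=91 v=7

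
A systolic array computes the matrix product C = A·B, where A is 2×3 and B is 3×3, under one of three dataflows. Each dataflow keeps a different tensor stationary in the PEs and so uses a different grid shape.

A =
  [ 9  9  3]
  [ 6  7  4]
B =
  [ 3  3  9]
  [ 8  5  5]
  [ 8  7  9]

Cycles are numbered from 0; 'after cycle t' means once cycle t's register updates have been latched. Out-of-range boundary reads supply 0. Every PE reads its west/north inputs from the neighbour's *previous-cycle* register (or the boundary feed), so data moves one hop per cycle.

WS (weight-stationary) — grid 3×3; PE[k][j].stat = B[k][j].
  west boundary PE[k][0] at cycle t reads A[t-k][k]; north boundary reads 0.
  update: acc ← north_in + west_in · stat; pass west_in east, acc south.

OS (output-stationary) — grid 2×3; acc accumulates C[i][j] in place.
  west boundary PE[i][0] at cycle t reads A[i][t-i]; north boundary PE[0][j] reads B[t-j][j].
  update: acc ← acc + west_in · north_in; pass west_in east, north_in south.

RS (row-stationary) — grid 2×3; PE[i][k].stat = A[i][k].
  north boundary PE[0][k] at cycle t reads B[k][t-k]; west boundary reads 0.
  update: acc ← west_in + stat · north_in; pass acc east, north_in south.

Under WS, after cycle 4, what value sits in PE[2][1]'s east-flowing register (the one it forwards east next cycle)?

register = 4

WS (3×3). Following PE[2][1] plus its west/north inputs:
  cycle 0: PE[1][1] → acc 0, east 0, south 0
  cycle 0: PE[2][0] → acc 0, east 0, south 0
  cycle 0: PE[2][1] → acc 0, east 0, south 0
  cycle 1: PE[1][1] → acc 0, east 0, south 0
  cycle 1: PE[2][0] → acc 0, east 0, south 0
  cycle 1: PE[2][1] → acc 0, east 0, south 0
  cycle 2: PE[1][1] → acc 72, east 9, south 72
  cycle 2: PE[2][0] → acc 123, east 3, south 123
  cycle 2: PE[2][1] → acc 0, east 0, south 0
  cycle 3: PE[1][1] → acc 53, east 7, south 53
  cycle 3: PE[2][0] → acc 106, east 4, south 106
  cycle 3: PE[2][1] → acc 93, east 3, south 93
  cycle 4: PE[1][1] → acc 0, east 0, south 0
  cycle 4: PE[2][0] → acc 0, east 0, south 0
  cycle 4: PE[2][1] → acc 81, east 4, south 81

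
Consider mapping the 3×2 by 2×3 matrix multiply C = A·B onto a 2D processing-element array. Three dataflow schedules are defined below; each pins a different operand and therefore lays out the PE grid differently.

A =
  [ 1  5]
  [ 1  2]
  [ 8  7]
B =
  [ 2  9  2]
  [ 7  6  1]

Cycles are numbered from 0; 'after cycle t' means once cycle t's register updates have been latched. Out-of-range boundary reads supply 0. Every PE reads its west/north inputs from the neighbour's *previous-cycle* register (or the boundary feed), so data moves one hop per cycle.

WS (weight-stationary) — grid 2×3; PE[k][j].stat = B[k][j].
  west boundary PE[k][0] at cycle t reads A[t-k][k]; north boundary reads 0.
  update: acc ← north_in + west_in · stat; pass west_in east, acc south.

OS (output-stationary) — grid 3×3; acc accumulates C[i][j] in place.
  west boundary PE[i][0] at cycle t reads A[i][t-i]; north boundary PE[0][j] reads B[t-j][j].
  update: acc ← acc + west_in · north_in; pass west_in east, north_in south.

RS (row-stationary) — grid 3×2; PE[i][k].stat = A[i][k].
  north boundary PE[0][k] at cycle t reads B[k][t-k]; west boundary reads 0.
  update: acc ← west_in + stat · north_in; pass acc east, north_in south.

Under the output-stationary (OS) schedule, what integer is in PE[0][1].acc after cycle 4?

PE[0][1].acc = 39

OS (3×3). Following PE[0][1] plus its west/north inputs:
  cycle 0: PE[0][0] → acc 2, east 1, south 2
  cycle 0: PE[0][1] → acc 0, east 0, south 0
  cycle 1: PE[0][0] → acc 37, east 5, south 7
  cycle 1: PE[0][1] → acc 9, east 1, south 9
  cycle 2: PE[0][0] → acc 37, east 0, south 0
  cycle 2: PE[0][1] → acc 39, east 5, south 6
  cycle 3: PE[0][0] → acc 37, east 0, south 0
  cycle 3: PE[0][1] → acc 39, east 0, south 0
  cycle 4: PE[0][0] → acc 37, east 0, south 0
  cycle 4: PE[0][1] → acc 39, east 0, south 0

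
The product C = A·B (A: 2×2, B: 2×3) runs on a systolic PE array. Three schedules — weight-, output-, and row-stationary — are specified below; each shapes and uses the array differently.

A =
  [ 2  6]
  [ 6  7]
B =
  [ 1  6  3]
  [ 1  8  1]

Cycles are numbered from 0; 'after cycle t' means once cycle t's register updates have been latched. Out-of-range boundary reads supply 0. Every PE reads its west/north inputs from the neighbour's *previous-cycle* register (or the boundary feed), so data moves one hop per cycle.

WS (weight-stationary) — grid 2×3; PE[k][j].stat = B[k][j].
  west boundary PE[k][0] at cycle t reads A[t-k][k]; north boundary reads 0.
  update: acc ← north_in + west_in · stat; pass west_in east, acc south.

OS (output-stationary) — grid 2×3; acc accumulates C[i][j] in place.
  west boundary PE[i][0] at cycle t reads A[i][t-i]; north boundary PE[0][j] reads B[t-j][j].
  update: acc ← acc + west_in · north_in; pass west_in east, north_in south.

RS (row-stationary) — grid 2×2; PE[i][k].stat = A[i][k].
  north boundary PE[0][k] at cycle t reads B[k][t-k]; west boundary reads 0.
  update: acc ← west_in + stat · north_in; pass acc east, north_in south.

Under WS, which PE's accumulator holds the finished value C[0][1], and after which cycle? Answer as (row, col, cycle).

(row, col, cycle) = (1, 1, 2)

WS — PE[1][1] is where C[0][1] collects:
  step 0 · PE1,1: acc=0; fwd→0 fwd↓0
  step 1 · PE1,1: acc=0; fwd→0 fwd↓0
  step 2 · PE1,1: acc=60; fwd→6 fwd↓60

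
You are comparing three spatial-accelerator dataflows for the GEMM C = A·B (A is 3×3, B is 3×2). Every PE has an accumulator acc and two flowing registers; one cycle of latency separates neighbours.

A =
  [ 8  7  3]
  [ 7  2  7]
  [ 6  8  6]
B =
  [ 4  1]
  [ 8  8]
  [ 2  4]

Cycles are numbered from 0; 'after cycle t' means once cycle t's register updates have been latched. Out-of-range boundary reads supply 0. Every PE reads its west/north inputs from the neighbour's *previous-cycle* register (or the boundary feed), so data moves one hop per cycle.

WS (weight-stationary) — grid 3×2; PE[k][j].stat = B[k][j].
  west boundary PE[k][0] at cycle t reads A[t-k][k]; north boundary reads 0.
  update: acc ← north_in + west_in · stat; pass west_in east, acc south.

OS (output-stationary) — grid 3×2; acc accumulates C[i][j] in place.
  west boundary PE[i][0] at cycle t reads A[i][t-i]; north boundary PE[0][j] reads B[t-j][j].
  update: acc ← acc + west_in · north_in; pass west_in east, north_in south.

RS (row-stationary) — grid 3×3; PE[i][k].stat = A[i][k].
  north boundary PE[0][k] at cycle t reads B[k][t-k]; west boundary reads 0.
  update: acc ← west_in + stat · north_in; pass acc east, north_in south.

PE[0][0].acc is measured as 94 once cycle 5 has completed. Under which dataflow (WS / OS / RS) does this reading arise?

Under WS (3×2), PE[0][0]:
  step 0 · PE0,0: acc=32; fwd→8 fwd↓32
  step 1 · PE0,0: acc=28; fwd→7 fwd↓28
  step 2 · PE0,0: acc=24; fwd→6 fwd↓24
  step 3 · PE0,0: acc=0; fwd→0 fwd↓0
  step 4 · PE0,0: acc=0; fwd→0 fwd↓0
  step 5 · PE0,0: acc=0; fwd→0 fwd↓0
Under OS (3×2), PE[0][0]:
  step 0 · PE0,0: acc=32; fwd→8 fwd↓4
  step 1 · PE0,0: acc=88; fwd→7 fwd↓8
  step 2 · PE0,0: acc=94; fwd→3 fwd↓2
  step 3 · PE0,0: acc=94; fwd→0 fwd↓0
  step 4 · PE0,0: acc=94; fwd→0 fwd↓0
  step 5 · PE0,0: acc=94; fwd→0 fwd↓0
Under RS (3×3), PE[0][0]:
  step 0 · PE0,0: acc=32; fwd→32 fwd↓4
  step 1 · PE0,0: acc=8; fwd→8 fwd↓1
  step 2 · PE0,0: acc=0; fwd→0 fwd↓0
  step 3 · PE0,0: acc=0; fwd→0 fwd↓0
  step 4 · PE0,0: acc=0; fwd→0 fwd↓0
  step 5 · PE0,0: acc=0; fwd→0 fwd↓0

dataflow = OS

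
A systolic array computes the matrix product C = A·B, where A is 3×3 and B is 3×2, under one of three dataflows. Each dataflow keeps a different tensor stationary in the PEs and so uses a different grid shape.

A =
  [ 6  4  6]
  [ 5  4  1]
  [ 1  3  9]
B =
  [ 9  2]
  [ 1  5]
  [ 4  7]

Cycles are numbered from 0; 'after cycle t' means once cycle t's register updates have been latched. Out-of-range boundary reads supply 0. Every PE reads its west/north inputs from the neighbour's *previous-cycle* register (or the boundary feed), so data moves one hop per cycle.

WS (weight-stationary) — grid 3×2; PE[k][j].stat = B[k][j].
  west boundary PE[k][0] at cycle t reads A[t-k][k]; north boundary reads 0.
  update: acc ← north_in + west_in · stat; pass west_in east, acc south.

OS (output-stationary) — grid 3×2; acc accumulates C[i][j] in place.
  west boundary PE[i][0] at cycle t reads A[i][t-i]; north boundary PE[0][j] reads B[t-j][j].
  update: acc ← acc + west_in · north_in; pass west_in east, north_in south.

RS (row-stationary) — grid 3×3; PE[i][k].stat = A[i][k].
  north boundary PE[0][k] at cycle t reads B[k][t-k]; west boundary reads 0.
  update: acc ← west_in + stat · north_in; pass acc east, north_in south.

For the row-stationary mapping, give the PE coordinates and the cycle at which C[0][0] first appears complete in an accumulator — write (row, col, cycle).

(row, col, cycle) = (0, 2, 2)

Under RS, C[0][0] lands at PE[0][2]:
  [0] (0,2) acc=0 (h:0 v:0)
  [1] (0,2) acc=0 (h:0 v:0)
  [2] (0,2) acc=82 (h:82 v:4)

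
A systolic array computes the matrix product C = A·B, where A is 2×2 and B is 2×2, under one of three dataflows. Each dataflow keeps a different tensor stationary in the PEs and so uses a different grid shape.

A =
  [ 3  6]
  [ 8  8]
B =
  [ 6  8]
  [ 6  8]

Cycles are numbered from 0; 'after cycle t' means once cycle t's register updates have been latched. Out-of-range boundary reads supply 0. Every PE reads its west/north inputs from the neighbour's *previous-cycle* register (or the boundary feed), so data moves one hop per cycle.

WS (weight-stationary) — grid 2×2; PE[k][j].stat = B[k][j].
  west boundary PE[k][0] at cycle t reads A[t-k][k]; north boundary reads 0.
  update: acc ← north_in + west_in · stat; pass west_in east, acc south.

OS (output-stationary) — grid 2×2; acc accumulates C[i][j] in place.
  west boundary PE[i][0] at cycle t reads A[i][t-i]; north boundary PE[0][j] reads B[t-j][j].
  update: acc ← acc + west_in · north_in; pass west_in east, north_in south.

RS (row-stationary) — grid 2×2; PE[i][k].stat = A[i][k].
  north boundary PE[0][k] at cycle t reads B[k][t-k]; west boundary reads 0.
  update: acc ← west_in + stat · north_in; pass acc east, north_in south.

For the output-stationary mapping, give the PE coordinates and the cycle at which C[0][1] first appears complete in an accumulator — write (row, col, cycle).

(row, col, cycle) = (0, 1, 2)

Under OS, C[0][1] lands at PE[0][1]:
  0: (0,1).acc=0  regs=<0,0>
  1: (0,1).acc=24  regs=<3,8>
  2: (0,1).acc=72  regs=<6,8>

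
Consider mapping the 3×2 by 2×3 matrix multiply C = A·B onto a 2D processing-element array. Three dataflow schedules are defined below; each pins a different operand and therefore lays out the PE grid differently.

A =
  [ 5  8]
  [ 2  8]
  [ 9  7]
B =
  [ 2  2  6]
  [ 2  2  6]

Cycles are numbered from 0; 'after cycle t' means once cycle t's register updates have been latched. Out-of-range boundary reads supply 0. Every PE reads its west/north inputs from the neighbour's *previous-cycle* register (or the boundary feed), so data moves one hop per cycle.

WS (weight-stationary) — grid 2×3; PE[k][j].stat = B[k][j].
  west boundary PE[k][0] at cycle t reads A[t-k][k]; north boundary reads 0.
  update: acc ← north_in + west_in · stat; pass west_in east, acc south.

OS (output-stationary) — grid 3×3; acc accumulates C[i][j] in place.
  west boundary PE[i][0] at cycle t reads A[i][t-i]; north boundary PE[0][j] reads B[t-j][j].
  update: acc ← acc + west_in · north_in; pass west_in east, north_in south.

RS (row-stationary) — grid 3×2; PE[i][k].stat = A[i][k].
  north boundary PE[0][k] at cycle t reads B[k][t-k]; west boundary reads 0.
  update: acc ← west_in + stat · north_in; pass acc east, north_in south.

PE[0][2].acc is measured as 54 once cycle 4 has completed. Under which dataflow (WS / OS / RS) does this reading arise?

dataflow = WS

WS (2×3 grid), PE[0][2]:
  cycle 0: PE[0][2] → acc 0, east 0, south 0
  cycle 1: PE[0][2] → acc 0, east 0, south 0
  cycle 2: PE[0][2] → acc 30, east 5, south 30
  cycle 3: PE[0][2] → acc 12, east 2, south 12
  cycle 4: PE[0][2] → acc 54, east 9, south 54
OS (3×3 grid), PE[0][2]:
  cycle 0: PE[0][2] → acc 0, east 0, south 0
  cycle 1: PE[0][2] → acc 0, east 0, south 0
  cycle 2: PE[0][2] → acc 30, east 5, south 6
  cycle 3: PE[0][2] → acc 78, east 8, south 6
  cycle 4: PE[0][2] → acc 78, east 0, south 0
RS (3×2): PE[0][2] does not exist.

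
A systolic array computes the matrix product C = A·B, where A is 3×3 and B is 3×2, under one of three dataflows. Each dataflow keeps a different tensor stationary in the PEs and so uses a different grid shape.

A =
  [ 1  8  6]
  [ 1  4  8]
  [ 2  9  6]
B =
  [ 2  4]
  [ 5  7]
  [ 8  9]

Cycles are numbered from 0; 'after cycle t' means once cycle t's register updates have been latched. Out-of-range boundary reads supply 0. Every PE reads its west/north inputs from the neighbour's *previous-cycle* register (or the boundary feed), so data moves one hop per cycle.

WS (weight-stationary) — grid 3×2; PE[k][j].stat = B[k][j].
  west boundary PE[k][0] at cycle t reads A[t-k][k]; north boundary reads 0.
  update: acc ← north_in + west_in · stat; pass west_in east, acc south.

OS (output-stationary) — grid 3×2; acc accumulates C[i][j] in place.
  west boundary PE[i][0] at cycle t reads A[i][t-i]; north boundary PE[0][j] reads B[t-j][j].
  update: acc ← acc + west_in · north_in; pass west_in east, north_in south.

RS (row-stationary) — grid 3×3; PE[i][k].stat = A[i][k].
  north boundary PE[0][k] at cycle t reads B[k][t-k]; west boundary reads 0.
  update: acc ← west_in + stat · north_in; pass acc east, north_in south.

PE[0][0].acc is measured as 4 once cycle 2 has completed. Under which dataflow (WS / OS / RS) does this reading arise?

dataflow = WS

— WS: 3×2; PE[0][0] trace:
  0: (0,0).acc=2  regs=<1,2>
  1: (0,0).acc=2  regs=<1,2>
  2: (0,0).acc=4  regs=<2,4>
— OS: 3×2; PE[0][0] trace:
  0: (0,0).acc=2  regs=<1,2>
  1: (0,0).acc=42  regs=<8,5>
  2: (0,0).acc=90  regs=<6,8>
— RS: 3×3; PE[0][0] trace:
  0: (0,0).acc=2  regs=<2,2>
  1: (0,0).acc=4  regs=<4,4>
  2: (0,0).acc=0  regs=<0,0>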